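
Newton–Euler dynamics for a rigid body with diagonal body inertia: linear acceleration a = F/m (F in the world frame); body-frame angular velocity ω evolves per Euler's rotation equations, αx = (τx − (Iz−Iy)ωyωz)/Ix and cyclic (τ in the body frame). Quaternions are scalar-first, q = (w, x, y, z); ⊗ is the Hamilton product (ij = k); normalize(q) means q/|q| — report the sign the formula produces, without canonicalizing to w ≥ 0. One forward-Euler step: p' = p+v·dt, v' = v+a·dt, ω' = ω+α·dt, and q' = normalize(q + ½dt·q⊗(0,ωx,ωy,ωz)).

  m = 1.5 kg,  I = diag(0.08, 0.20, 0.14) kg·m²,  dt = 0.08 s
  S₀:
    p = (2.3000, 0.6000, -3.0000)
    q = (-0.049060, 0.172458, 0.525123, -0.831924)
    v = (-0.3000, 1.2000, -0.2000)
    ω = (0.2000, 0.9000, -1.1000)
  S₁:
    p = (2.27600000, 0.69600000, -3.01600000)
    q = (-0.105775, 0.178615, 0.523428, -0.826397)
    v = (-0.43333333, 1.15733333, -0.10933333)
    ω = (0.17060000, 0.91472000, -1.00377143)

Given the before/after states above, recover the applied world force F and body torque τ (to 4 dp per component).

rate change Δω = (-0.02940000, 0.01472000, 0.09622857)
τ = I·(Δω/dt) + ω₀×(Iω₀) = (0.0300, 0.0500, 0.1900)
velocity change Δv = (-0.13333333, -0.04266667, 0.09066667)
F = m·Δv/dt = (-2.5000, -0.8000, 1.7000)

F = (-2.5000, -0.8000, 1.7000)
τ = (0.0300, 0.0500, 0.1900)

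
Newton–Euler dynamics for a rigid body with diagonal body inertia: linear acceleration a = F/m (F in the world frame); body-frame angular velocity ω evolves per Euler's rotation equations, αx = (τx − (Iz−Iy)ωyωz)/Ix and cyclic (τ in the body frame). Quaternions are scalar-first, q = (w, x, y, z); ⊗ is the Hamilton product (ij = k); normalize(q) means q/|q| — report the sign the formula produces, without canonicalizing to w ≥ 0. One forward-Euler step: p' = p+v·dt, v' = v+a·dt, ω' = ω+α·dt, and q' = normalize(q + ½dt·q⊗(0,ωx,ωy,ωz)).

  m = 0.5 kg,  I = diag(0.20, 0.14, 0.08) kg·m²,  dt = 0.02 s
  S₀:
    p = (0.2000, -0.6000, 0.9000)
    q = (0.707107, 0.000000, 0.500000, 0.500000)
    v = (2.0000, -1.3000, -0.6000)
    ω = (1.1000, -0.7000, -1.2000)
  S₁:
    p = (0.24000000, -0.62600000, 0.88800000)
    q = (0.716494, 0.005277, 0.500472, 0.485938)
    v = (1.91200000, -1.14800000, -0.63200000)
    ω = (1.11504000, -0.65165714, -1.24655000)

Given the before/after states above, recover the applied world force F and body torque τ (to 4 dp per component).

F = (-2.2000, 3.8000, -0.8000)
τ = (0.1000, 0.1800, -0.1400)

velocity change Δv = (-0.08800000, 0.15200000, -0.03200000)
m·(v₁−v₀)/dt = (-2.2000, 3.8000, -0.8000)
Δω = ω₁−ω₀ = (0.01504000, 0.04834286, -0.04655000)
ω₀×(Iω₀) = (-0.0504, -0.1584, 0.0462)
applied torque τ = (0.1000, 0.1800, -0.1400)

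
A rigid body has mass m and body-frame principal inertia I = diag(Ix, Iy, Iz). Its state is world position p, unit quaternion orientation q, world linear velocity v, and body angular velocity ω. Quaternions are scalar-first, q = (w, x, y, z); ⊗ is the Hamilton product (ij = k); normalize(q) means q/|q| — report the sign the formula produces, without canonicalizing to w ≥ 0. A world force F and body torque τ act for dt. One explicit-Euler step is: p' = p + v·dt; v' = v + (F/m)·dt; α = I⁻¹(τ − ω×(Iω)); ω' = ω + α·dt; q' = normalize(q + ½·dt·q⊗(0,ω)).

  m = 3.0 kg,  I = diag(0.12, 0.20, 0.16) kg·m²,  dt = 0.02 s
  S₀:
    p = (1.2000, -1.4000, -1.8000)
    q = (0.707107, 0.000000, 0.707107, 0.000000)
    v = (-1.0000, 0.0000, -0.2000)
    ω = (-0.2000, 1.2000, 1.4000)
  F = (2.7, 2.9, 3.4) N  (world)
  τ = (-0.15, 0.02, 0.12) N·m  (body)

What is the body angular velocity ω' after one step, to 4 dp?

gyro term ω×Iω = (-0.0672, 0.0112, -0.0192)
angular accel α = (-0.6900, 0.0440, 0.8700)
new body rate ω' = (-0.2138, 1.2009, 1.4174)

ω' = (-0.2138, 1.2009, 1.4174)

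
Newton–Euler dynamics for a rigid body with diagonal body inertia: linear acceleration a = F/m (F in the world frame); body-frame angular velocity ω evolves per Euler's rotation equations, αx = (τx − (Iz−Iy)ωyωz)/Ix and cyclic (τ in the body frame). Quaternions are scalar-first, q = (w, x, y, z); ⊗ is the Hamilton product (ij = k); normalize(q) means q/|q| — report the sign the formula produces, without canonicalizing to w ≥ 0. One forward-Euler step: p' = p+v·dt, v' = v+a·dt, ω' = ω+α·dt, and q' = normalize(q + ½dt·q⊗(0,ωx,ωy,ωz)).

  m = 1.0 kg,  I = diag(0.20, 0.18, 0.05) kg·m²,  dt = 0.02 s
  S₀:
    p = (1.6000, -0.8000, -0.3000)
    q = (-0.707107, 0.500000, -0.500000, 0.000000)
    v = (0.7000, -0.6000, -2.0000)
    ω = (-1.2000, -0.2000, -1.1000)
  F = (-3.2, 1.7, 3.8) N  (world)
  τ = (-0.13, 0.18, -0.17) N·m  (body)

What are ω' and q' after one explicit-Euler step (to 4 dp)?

precession coupling ω×(Iω) = (-0.0286, 0.1980, -0.0048)
α = I⁻¹(τ − ω×Iω) = (-0.5070, -0.1000, -3.3040)
ω + α·dt = (-1.2101, -0.2020, -1.1661)
q⊗(0,ω) = (0.5000000, 1.3985284, 0.6914214, 0.0778177)
updated quaternion q' = (-0.7020, 0.5139, -0.4930, 0.0008)

ω' = (-1.2101, -0.2020, -1.1661)
q' = (-0.7020, 0.5139, -0.4930, 0.0008)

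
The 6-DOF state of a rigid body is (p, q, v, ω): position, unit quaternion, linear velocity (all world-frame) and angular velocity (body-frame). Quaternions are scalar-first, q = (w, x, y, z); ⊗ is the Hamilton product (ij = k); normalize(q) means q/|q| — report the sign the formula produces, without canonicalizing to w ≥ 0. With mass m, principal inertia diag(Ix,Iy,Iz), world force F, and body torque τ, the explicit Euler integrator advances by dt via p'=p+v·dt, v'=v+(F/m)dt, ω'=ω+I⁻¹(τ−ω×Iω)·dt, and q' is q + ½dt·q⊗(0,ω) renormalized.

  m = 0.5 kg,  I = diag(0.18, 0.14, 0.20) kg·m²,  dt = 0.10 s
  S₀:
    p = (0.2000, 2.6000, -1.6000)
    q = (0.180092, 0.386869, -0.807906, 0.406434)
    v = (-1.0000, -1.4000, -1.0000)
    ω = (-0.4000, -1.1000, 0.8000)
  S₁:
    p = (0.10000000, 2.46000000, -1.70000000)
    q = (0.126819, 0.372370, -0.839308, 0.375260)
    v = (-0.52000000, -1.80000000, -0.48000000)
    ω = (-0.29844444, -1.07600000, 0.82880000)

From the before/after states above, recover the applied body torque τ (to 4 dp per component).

τ = (0.1300, 0.0400, 0.0400)

rate change Δω = (0.10155556, 0.02400000, 0.02880000)
τ = I·(Δω/dt) + ω₀×(Iω₀) = (0.1300, 0.0400, 0.0400)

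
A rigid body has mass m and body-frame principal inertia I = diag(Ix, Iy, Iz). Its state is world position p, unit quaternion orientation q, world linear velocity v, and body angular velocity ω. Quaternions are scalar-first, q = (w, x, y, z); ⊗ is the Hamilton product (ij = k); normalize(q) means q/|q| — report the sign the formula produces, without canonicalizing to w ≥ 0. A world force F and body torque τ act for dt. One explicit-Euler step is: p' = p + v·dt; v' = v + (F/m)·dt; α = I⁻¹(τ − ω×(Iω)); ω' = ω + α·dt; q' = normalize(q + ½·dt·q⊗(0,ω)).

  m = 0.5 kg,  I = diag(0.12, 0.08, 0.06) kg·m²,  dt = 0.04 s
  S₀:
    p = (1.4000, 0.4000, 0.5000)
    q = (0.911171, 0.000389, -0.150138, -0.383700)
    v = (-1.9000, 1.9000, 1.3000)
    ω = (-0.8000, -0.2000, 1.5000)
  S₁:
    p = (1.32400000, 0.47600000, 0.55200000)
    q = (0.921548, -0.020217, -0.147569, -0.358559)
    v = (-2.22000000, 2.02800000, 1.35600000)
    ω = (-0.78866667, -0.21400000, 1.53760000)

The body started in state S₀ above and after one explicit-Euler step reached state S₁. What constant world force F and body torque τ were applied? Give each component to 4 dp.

velocity change Δv = (-0.32000000, 0.12800000, 0.05600000)
m·(v₁−v₀)/dt = (-4.0000, 1.6000, 0.7000)
ω₁ − ω₀ = (0.01133333, -0.01400000, 0.03760000)
ω₀×(Iω₀) = (0.0060, -0.0720, -0.0064)
τ = I·(Δω/dt) + ω₀×(Iω₀) = (0.0400, -0.1000, 0.0500)

F = (-4.0000, 1.6000, 0.7000)
τ = (0.0400, -0.1000, 0.0500)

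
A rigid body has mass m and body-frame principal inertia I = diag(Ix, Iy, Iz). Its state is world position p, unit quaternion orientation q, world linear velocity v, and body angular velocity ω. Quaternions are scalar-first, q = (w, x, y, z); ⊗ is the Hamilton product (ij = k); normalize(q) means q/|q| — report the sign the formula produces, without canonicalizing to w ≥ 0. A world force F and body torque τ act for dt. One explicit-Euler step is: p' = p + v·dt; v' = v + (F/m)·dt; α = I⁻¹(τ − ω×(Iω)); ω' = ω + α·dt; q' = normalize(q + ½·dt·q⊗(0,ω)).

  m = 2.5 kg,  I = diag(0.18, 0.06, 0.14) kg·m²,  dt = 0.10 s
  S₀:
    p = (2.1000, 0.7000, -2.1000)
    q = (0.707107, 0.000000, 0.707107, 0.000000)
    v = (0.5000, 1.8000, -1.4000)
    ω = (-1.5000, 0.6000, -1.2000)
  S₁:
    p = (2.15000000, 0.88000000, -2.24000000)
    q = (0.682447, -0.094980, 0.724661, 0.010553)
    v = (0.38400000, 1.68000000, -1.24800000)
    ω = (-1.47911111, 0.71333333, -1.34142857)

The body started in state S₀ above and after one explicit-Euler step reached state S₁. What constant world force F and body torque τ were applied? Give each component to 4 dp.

F = (-2.9000, -3.0000, 3.8000)
τ = (-0.0200, 0.1400, -0.0900)

Δω = ω₁−ω₀ = (0.02088889, 0.11333333, -0.14142857)
ω₀×(Iω₀) = (-0.0576, 0.0720, 0.1080)
applied torque τ = (-0.0200, 0.1400, -0.0900)
v₁ − v₀ = (-0.11600000, -0.12000000, 0.15200000)
applied force F = (-2.9000, -3.0000, 3.8000)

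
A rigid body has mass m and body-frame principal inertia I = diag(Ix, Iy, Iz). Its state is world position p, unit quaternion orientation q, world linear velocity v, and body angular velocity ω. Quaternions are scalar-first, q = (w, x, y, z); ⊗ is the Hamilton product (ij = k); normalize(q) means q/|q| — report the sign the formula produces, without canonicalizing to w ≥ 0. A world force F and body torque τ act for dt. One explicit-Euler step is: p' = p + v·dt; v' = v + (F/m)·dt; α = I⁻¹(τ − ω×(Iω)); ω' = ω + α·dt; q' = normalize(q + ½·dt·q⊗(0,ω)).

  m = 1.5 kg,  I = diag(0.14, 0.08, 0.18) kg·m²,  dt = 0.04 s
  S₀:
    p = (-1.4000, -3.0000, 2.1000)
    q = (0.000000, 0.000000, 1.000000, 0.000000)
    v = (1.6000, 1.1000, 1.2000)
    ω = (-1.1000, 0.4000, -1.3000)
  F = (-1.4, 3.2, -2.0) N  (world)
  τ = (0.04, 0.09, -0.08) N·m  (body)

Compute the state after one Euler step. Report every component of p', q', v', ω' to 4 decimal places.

a = F/m = (-0.9333, 2.1333, -1.3333)
p + v·dt = (-1.3360, -2.9560, 2.1480)
v + (F/m)dt = (1.5627, 1.1853, 1.1467)
angular accel α = (0.6571, 1.8400, -0.5911)
ω + α·dt = (-1.0737, 0.4736, -1.3236)
q⊗(0,ω) = (-0.4000000, -1.3000000, 0.0000000, 1.1000000)
q + ½dt·q⊗(0,ω), renormalized = (-0.0080, -0.0260, 0.9994, 0.0220)

p' = (-1.3360, -2.9560, 2.1480)
q' = (-0.0080, -0.0260, 0.9994, 0.0220)
v' = (1.5627, 1.1853, 1.1467)
ω' = (-1.0737, 0.4736, -1.3236)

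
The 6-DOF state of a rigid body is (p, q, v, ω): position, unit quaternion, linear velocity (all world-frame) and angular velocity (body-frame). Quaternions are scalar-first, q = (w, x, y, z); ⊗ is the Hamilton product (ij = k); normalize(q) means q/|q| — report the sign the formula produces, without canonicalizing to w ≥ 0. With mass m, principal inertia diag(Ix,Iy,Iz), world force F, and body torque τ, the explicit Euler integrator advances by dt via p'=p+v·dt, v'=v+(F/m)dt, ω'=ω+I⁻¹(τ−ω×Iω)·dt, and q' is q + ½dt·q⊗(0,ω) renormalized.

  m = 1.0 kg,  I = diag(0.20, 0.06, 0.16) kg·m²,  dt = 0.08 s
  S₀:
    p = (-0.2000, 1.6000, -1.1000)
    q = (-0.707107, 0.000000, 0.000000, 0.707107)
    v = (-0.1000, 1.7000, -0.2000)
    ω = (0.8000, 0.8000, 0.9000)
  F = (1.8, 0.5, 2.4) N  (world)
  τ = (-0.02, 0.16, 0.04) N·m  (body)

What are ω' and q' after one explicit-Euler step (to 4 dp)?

ω' = (0.7632, 0.9749, 0.9648)
q' = (-0.7313, -0.0452, 0.0000, 0.6805)

angular accel α = (-0.4600, 2.1867, 0.8100)
ω + α·dt = (0.7632, 0.9749, 0.9648)
q⊗(0,ω) = (-0.6363963, -1.1313712, 0.0000000, -0.6363963)
updated quaternion q' = (-0.7313, -0.0452, 0.0000, 0.6805)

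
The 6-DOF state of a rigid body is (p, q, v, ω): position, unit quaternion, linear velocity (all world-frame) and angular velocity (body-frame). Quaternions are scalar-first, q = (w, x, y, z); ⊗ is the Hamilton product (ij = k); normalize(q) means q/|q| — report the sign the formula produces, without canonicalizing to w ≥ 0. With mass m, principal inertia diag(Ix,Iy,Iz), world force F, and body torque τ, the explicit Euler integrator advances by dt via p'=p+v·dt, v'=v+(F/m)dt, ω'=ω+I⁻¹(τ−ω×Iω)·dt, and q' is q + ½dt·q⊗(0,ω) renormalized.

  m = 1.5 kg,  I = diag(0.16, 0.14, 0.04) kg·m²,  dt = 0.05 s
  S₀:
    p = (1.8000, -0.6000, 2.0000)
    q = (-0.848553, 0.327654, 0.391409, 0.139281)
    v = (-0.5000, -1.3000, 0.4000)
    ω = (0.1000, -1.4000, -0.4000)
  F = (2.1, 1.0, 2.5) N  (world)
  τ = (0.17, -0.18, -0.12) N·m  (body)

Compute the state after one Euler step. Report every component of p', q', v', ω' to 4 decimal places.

p' = (1.7750, -0.6650, 2.0200)
q' = (-0.8337, 0.3263, 0.4245, 0.1352)
v' = (-0.4300, -1.2667, 0.4833)
ω' = (0.1706, -1.4626, -0.5535)

new position p' = (1.7750, -0.6650, 2.0200)
v + (F/m)dt = (-0.4300, -1.2667, 0.4833)
α = I⁻¹(τ − ω×Iω) = (1.4125, -1.2514, -3.0700)
ω + α·dt = (0.1706, -1.4626, -0.5535)
Hamilton product q⊗(0,ω) = (0.5709196, -0.0464255, 1.3329639, -0.1584353)
q' = normalize(q + ½dt·q⊗(0,ω)) = (-0.8337, 0.3263, 0.4245, 0.1352)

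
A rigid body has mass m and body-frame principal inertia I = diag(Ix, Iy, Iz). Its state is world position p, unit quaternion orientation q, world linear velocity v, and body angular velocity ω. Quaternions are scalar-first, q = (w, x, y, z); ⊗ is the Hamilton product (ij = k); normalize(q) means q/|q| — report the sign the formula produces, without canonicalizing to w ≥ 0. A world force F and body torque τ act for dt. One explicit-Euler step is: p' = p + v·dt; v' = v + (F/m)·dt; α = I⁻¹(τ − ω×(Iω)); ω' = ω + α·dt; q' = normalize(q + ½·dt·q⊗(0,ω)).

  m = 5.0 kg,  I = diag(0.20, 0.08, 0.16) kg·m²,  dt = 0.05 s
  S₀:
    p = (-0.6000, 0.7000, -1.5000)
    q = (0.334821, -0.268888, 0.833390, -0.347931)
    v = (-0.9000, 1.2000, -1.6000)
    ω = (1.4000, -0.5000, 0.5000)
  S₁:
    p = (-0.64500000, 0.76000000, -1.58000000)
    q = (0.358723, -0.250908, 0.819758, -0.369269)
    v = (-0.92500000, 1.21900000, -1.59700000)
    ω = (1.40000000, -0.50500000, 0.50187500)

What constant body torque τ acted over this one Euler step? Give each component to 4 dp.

rate change Δω = (0.00000000, -0.00500000, 0.00187500)
ω₀×(Iω₀) = (-0.0200, 0.0280, 0.0840)
τ = I·(Δω/dt) + ω₀×(Iω₀) = (-0.0200, 0.0200, 0.0900)

τ = (-0.0200, 0.0200, 0.0900)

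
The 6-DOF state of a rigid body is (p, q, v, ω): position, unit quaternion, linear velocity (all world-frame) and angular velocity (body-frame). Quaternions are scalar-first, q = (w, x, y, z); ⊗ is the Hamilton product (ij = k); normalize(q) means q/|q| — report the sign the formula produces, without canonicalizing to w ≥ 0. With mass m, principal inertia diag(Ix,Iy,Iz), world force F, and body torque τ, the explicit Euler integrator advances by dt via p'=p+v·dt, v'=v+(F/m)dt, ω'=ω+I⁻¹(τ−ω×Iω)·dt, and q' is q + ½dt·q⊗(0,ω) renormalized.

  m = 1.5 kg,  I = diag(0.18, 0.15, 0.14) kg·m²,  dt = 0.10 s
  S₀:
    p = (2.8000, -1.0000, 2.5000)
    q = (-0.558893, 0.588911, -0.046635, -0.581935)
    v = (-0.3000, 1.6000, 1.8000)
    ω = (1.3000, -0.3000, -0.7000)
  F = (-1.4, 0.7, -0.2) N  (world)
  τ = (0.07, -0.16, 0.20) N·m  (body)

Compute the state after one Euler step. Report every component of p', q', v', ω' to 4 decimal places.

p' = (2.7700, -0.8400, 2.6800)
q' = (-0.6165, 0.5439, -0.0553, -0.5666)
v' = (-0.3933, 1.6467, 1.7867)
ω' = (1.3401, -0.3824, -0.5655)

precession coupling ω×(Iω) = (-0.0021, -0.0364, 0.0117)
α = I⁻¹(τ − ω×Iω) = (0.4006, -0.8240, 1.3450)
ω + α·dt = (1.3401, -0.3824, -0.5655)
2q̇ = q⊗(0,ω) = (-1.1869293, -0.8684969, -0.1766099, 0.2751773)
q + ½dt·q⊗(0,ω), renormalized = (-0.6165, 0.5439, -0.0553, -0.5666)
new position p' = (2.7700, -0.8400, 2.6800)
v + (F/m)dt = (-0.3933, 1.6467, 1.7867)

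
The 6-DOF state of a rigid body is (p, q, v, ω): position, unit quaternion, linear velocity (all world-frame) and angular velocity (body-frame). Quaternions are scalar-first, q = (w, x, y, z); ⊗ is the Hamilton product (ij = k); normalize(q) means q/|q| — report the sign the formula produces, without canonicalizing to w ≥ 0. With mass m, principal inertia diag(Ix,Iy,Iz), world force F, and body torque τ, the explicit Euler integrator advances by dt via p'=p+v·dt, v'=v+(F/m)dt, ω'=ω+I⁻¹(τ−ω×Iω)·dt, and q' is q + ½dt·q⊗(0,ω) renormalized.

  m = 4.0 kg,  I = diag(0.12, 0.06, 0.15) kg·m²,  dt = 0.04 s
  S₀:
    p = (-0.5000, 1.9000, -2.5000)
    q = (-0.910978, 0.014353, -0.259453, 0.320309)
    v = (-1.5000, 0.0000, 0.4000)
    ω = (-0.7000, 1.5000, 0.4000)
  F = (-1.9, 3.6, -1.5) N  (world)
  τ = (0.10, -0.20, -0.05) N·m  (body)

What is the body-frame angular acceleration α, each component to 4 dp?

precession coupling ω×(Iω) = (0.0540, 0.0084, 0.0630)
(τ − ω×Iω)/I = (0.3833, -3.4733, -0.7533)

α = (0.3833, -3.4733, -0.7533)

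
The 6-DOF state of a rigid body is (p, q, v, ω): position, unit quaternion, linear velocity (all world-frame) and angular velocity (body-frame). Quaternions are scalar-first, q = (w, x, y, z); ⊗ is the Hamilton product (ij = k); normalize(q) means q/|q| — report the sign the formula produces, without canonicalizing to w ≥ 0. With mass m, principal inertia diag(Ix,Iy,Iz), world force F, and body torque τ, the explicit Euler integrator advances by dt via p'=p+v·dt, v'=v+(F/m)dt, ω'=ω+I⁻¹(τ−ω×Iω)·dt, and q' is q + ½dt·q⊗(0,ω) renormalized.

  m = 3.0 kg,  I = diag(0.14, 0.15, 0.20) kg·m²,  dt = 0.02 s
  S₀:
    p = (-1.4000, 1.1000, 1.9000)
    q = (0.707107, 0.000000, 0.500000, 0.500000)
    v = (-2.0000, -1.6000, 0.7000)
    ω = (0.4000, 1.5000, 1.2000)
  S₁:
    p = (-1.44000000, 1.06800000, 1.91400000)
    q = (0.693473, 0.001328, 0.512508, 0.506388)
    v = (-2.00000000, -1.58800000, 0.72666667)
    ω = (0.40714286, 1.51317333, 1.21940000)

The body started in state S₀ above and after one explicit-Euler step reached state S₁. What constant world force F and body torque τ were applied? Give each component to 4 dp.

v₁ − v₀ = (0.00000000, 0.01200000, 0.02666667)
applied force F = (0.0000, 1.8000, 4.0000)
rate change Δω = (0.00714286, 0.01317333, 0.01940000)
applied torque τ = (0.1400, 0.0700, 0.2000)

F = (0.0000, 1.8000, 4.0000)
τ = (0.1400, 0.0700, 0.2000)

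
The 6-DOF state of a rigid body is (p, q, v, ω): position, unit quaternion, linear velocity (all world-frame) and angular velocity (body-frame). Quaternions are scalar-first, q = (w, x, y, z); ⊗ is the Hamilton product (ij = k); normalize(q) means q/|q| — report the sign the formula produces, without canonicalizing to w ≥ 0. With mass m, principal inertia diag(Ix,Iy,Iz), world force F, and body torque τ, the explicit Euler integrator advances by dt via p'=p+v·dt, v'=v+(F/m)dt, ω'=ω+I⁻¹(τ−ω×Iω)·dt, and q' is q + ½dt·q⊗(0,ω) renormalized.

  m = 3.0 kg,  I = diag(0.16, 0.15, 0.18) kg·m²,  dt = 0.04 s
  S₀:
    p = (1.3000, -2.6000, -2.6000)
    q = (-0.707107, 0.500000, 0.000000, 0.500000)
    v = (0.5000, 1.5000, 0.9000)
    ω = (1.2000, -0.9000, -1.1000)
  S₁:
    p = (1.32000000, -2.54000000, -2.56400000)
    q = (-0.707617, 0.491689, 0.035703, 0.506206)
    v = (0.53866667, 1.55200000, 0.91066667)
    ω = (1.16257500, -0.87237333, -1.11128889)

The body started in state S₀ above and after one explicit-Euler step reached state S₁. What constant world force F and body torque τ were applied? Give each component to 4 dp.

Δv = v₁−v₀ = (0.03866667, 0.05200000, 0.01066667)
F = m·Δv/dt = (2.9000, 3.9000, 0.8000)
rate change Δω = (-0.03742500, 0.02762667, -0.01128889)
ω₀×(Iω₀) = (0.0297, 0.0264, 0.0108)
I·α + gyro = (-0.1200, 0.1300, -0.0400)

F = (2.9000, 3.9000, 0.8000)
τ = (-0.1200, 0.1300, -0.0400)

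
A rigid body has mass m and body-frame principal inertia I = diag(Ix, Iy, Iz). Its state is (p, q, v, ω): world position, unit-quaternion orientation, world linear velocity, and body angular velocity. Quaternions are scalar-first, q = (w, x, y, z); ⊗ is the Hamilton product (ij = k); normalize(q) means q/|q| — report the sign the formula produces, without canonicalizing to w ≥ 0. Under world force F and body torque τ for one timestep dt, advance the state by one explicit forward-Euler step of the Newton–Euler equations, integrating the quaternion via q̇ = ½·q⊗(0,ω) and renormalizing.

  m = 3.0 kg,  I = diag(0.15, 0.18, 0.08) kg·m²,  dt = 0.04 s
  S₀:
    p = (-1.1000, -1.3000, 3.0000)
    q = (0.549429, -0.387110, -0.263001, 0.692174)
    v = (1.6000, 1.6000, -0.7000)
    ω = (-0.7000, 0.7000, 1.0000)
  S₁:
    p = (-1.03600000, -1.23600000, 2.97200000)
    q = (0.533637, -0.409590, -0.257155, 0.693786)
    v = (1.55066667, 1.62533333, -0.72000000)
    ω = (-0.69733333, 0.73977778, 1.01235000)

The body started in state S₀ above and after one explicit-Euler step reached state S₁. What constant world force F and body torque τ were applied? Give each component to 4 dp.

velocity change Δv = (-0.04933333, 0.02533333, -0.02000000)
applied force F = (-3.7000, 1.9000, -1.5000)
rate change Δω = (0.00266667, 0.03977778, 0.01235000)
I·α + gyro = (-0.0600, 0.1300, 0.0100)

F = (-3.7000, 1.9000, -1.5000)
τ = (-0.0600, 0.1300, 0.0100)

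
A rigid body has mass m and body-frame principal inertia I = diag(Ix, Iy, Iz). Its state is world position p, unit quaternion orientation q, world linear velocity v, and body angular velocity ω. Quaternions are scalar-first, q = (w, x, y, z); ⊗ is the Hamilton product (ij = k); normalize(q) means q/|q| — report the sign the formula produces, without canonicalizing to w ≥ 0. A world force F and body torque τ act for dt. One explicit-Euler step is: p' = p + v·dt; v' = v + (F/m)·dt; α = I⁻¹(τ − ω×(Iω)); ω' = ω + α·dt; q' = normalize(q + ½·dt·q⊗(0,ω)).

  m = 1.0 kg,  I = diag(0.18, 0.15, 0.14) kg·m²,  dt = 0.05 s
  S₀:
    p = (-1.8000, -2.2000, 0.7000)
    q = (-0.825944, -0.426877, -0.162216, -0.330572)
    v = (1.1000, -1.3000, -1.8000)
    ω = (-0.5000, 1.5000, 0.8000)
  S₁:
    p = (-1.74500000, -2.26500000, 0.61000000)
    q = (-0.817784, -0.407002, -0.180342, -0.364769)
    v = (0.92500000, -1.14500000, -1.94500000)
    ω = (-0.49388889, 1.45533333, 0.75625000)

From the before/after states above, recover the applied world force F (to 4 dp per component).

F = (-3.5000, 3.1000, -2.9000)

v₁ − v₀ = (-0.17500000, 0.15500000, -0.14500000)
F = m·Δv/dt = (-3.5000, 3.1000, -2.9000)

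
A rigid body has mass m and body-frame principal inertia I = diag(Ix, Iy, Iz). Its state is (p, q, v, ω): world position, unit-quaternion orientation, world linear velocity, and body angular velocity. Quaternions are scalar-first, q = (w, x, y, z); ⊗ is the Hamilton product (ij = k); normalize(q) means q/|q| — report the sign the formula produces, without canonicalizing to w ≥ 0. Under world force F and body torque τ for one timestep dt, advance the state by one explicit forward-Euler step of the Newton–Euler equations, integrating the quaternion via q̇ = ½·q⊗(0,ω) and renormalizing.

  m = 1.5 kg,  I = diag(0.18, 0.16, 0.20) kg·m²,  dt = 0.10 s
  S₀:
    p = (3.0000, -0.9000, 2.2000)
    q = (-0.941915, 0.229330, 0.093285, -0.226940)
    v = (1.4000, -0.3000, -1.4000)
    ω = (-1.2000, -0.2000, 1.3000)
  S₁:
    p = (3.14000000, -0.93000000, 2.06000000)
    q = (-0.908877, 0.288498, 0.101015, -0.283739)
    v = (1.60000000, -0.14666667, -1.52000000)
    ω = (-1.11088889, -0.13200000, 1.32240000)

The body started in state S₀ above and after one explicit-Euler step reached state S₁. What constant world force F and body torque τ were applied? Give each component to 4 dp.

ω₁ − ω₀ = (0.08911111, 0.06800000, 0.02240000)
gyro term ω₀×Iω₀ = (-0.0104, 0.0312, -0.0048)
applied torque τ = (0.1500, 0.1400, 0.0400)
v₁ − v₀ = (0.20000000, 0.15333333, -0.12000000)
applied force F = (3.0000, 2.3000, -1.8000)

F = (3.0000, 2.3000, -1.8000)
τ = (0.1500, 0.1400, 0.0400)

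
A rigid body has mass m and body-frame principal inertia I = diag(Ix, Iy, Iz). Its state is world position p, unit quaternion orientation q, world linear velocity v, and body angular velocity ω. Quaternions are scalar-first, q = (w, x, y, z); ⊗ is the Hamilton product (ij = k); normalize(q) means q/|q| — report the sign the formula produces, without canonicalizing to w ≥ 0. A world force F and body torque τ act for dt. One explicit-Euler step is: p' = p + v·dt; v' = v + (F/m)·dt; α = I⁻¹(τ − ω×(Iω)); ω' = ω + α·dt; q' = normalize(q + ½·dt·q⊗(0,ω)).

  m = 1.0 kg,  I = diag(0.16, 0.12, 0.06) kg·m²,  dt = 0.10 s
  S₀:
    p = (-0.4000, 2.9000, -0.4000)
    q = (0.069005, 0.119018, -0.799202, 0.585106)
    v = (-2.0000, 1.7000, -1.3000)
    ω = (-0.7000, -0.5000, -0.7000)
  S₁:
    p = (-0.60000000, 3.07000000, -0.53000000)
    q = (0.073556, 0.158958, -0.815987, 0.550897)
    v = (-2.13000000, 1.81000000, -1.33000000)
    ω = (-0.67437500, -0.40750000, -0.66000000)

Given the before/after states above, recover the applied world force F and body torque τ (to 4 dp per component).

v₁ − v₀ = (-0.13000000, 0.11000000, -0.03000000)
m·(v₁−v₀)/dt = (-1.3000, 1.1000, -0.3000)
ω₁ − ω₀ = (0.02562500, 0.09250000, 0.04000000)
precession coupling = (-0.0210, 0.0490, -0.0140)
τ = I·(Δω/dt) + ω₀×(Iω₀) = (0.0200, 0.1600, 0.0100)

F = (-1.3000, 1.1000, -0.3000)
τ = (0.0200, 0.1600, 0.0100)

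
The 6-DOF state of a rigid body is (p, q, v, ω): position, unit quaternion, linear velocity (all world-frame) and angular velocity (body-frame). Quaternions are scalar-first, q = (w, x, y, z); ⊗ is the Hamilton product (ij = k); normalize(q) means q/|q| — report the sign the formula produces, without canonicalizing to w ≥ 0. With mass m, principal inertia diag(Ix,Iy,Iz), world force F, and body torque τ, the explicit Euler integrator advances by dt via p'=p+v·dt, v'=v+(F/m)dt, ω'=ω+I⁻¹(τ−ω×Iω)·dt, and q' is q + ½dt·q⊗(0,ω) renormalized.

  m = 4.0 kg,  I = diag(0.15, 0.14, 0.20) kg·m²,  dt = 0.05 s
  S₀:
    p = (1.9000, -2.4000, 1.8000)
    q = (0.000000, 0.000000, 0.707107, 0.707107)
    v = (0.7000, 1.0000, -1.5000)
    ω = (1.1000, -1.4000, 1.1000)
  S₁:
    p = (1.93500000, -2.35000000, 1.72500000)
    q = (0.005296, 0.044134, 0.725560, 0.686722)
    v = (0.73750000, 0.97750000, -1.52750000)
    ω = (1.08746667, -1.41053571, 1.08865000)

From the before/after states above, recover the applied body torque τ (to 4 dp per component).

rate change Δω = (-0.01253333, -0.01053571, -0.01135000)
precession coupling = (-0.0924, -0.0605, 0.0154)
τ = I·(Δω/dt) + ω₀×(Iω₀) = (-0.1300, -0.0900, -0.0300)

τ = (-0.1300, -0.0900, -0.0300)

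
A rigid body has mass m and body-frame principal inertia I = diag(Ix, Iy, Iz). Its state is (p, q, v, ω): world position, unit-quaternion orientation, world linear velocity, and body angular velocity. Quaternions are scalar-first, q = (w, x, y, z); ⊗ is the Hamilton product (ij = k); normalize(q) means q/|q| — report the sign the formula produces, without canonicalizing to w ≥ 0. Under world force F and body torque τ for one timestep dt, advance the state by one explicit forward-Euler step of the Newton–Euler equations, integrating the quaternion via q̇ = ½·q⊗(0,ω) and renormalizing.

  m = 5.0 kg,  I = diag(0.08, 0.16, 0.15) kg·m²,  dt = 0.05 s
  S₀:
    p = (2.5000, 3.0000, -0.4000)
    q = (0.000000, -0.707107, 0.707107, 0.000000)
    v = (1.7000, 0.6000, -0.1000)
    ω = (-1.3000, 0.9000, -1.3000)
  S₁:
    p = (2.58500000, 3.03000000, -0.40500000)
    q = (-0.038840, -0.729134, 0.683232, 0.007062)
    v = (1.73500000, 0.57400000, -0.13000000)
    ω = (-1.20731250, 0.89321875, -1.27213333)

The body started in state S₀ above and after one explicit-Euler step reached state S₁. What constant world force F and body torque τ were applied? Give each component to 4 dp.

Δω = ω₁−ω₀ = (0.09268750, -0.00678125, 0.02786667)
gyro term ω₀×Iω₀ = (0.0117, -0.1183, -0.0936)
τ = I·(Δω/dt) + ω₀×(Iω₀) = (0.1600, -0.1400, -0.0100)
Δv = v₁−v₀ = (0.03500000, -0.02600000, -0.03000000)
m·(v₁−v₀)/dt = (3.5000, -2.6000, -3.0000)

F = (3.5000, -2.6000, -3.0000)
τ = (0.1600, -0.1400, -0.0100)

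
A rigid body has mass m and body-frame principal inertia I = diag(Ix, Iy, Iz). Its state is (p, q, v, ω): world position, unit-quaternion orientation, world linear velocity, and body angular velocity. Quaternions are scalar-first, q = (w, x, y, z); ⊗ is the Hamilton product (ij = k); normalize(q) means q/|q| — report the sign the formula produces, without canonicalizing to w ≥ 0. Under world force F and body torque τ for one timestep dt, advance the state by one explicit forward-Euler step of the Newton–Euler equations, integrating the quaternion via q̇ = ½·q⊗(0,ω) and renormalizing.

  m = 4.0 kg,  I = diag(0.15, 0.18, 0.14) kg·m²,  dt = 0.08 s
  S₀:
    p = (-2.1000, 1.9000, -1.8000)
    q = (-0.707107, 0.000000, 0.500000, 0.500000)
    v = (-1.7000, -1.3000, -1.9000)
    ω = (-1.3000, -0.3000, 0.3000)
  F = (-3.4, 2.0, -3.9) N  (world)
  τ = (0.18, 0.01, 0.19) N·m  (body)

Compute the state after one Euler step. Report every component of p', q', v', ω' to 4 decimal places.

precession coupling ω×(Iω) = (0.0036, -0.0039, 0.0117)
(τ − ω×Iω)/I = (1.1760, 0.0772, 1.2736)
ω + α·dt = (-1.2059, -0.2938, 0.4019)
Hamilton product q⊗(0,ω) = (0.0000000, 1.2192391, -0.4378679, 0.4378679)
q' = normalize(q + ½dt·q⊗(0,ω)) = (-0.7061, 0.0487, 0.4818, 0.5167)
a = (-0.8500, 0.5000, -0.9750)
new position p' = (-2.2360, 1.7960, -1.9520)
new velocity v' = (-1.7680, -1.2600, -1.9780)

p' = (-2.2360, 1.7960, -1.9520)
q' = (-0.7061, 0.0487, 0.4818, 0.5167)
v' = (-1.7680, -1.2600, -1.9780)
ω' = (-1.2059, -0.2938, 0.4019)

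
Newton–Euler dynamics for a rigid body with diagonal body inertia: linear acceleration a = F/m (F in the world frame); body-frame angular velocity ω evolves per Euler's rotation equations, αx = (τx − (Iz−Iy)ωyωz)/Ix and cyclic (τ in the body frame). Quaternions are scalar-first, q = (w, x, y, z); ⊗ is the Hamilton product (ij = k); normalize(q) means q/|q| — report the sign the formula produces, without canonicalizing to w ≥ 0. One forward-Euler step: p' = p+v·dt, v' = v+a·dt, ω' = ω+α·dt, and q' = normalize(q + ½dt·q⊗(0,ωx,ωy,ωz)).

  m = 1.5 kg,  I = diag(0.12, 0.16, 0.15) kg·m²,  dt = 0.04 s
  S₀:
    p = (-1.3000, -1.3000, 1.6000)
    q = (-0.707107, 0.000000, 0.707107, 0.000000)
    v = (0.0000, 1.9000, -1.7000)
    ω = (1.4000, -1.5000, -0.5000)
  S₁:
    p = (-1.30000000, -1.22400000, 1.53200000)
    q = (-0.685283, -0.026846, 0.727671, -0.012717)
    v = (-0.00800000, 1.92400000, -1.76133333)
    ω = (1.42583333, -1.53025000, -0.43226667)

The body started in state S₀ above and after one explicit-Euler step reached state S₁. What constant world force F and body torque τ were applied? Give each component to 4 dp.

F = (-0.3000, 0.9000, -2.3000)
τ = (0.0700, -0.1000, 0.1700)

Δω = ω₁−ω₀ = (0.02583333, -0.03025000, 0.06773333)
gyro term ω₀×Iω₀ = (-0.0075, 0.0210, -0.0840)
applied torque τ = (0.0700, -0.1000, 0.1700)
v₁ − v₀ = (-0.00800000, 0.02400000, -0.06133333)
applied force F = (-0.3000, 0.9000, -2.3000)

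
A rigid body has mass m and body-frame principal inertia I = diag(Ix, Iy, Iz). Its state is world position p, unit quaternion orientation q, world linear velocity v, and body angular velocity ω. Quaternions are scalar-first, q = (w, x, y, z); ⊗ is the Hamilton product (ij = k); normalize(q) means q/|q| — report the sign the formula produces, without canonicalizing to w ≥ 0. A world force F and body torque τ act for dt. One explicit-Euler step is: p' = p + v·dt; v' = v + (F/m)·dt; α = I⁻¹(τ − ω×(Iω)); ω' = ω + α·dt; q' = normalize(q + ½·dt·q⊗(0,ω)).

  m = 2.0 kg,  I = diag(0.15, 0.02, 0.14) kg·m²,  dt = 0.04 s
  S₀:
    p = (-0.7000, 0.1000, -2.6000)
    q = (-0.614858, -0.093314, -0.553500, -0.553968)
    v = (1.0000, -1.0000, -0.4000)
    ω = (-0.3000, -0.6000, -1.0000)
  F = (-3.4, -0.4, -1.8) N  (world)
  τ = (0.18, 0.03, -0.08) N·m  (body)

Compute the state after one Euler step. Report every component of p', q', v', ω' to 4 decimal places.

p' = (-0.6600, 0.0600, -2.6160)
q' = (-0.6330, -0.0852, -0.5445, -0.5437)
v' = (0.9320, -1.0080, -0.4360)
ω' = (-0.2712, -0.5460, -1.0162)

linear accel F/m = (-1.7000, -0.2000, -0.9000)
p' = p + v·dt = (-0.6600, 0.0600, -2.6160)
v + (F/m)dt = (0.9320, -1.0080, -0.4360)
ω×(Iω) gyroscopic = (0.0720, 0.0030, -0.0234)
(τ − ω×Iω)/I = (0.7200, 1.3500, -0.4043)
ω + α·dt = (-0.2712, -0.5460, -1.0162)
2q̇ = q⊗(0,ω) = (-0.9140622, 0.4055766, 0.4417912, 0.5047964)
q + ½dt·q⊗(0,ω), renormalized = (-0.6330, -0.0852, -0.5445, -0.5437)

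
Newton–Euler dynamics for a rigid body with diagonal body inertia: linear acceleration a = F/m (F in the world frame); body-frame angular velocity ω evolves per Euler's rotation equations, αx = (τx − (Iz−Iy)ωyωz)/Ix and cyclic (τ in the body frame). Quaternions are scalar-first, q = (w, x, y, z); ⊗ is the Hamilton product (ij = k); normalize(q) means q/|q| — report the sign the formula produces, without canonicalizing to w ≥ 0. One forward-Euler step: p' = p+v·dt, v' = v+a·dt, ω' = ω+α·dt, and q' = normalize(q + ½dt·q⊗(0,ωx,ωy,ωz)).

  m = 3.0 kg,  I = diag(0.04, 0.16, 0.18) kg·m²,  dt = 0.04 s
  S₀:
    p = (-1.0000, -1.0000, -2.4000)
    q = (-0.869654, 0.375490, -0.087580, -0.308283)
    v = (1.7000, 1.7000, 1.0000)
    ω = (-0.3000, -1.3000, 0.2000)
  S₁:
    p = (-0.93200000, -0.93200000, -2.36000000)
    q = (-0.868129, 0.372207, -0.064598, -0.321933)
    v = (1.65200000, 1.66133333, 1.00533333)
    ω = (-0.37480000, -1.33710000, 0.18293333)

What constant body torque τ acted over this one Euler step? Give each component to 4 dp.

ω₁ − ω₀ = (-0.07480000, -0.03710000, -0.01706667)
gyro term ω₀×Iω₀ = (-0.0052, 0.0084, 0.0468)
applied torque τ = (-0.0800, -0.1400, -0.0300)

τ = (-0.0800, -0.1400, -0.0300)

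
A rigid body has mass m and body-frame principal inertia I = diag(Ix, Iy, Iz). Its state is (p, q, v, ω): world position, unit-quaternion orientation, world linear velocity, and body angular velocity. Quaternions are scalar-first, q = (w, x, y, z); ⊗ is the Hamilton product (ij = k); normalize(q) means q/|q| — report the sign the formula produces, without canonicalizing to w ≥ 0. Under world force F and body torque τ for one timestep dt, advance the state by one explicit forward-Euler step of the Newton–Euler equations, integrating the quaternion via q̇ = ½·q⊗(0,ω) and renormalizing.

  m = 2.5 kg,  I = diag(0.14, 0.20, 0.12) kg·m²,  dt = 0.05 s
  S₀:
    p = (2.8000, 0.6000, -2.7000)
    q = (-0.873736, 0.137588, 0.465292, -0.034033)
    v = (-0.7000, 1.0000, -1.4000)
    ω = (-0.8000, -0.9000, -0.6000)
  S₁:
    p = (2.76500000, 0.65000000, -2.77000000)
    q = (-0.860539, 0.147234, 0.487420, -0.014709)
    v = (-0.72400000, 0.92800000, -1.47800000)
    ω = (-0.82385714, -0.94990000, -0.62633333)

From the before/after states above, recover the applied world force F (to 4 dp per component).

F = (-1.2000, -3.6000, -3.9000)

Δv = v₁−v₀ = (-0.02400000, -0.07200000, -0.07800000)
m·(v₁−v₀)/dt = (-1.2000, -3.6000, -3.9000)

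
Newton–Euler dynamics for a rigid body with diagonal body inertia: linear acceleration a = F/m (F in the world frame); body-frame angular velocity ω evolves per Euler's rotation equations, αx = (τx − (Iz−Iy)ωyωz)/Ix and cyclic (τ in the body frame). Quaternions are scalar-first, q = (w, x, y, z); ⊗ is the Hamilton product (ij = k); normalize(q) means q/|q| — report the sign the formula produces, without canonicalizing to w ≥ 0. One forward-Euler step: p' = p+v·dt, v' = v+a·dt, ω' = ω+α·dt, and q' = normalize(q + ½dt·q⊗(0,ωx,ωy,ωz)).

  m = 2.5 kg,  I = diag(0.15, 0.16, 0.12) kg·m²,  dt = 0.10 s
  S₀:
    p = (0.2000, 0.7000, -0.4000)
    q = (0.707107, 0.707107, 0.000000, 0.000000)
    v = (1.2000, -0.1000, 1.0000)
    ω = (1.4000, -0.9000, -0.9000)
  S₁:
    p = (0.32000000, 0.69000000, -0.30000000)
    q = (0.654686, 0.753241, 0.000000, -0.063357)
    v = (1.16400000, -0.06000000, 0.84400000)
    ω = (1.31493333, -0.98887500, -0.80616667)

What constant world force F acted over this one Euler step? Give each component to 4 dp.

F = (-0.9000, 1.0000, -3.9000)

v₁ − v₀ = (-0.03600000, 0.04000000, -0.15600000)
m·(v₁−v₀)/dt = (-0.9000, 1.0000, -3.9000)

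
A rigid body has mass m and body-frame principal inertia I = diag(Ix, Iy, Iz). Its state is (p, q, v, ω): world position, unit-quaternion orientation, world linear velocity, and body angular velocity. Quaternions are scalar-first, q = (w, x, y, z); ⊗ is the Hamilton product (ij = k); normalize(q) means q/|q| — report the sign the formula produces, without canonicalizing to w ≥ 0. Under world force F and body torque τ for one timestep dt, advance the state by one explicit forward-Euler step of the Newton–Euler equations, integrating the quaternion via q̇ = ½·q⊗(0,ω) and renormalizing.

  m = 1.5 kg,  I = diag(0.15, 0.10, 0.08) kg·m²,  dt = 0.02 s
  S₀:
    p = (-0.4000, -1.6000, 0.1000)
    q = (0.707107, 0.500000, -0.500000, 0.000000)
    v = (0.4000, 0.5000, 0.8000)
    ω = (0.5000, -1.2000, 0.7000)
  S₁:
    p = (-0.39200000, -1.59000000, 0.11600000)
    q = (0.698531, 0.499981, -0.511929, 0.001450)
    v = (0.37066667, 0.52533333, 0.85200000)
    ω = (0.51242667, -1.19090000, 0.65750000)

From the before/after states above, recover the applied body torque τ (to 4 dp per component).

τ = (0.1100, 0.0700, -0.1400)

Δω = ω₁−ω₀ = (0.01242667, 0.00910000, -0.04250000)
I·α + gyro = (0.1100, 0.0700, -0.1400)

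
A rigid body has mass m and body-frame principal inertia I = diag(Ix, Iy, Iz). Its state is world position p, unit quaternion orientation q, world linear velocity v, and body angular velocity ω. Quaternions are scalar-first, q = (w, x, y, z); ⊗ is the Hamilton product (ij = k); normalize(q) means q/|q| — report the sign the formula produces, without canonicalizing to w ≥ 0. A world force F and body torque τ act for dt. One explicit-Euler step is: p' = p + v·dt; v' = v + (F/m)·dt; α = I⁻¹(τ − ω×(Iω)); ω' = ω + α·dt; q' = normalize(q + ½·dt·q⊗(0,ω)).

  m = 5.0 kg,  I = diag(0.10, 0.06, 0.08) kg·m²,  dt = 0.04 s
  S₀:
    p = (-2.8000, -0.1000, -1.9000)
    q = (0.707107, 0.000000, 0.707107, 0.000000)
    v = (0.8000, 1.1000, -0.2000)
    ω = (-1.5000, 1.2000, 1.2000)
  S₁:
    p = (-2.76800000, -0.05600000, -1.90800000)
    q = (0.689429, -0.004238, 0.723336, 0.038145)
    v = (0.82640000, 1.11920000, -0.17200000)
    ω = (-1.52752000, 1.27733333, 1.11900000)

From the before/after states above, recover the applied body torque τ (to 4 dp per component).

Δω = ω₁−ω₀ = (-0.02752000, 0.07733333, -0.08100000)
gyro term ω₀×Iω₀ = (0.0288, -0.0360, 0.0720)
τ = I·(Δω/dt) + ω₀×(Iω₀) = (-0.0400, 0.0800, -0.0900)

τ = (-0.0400, 0.0800, -0.0900)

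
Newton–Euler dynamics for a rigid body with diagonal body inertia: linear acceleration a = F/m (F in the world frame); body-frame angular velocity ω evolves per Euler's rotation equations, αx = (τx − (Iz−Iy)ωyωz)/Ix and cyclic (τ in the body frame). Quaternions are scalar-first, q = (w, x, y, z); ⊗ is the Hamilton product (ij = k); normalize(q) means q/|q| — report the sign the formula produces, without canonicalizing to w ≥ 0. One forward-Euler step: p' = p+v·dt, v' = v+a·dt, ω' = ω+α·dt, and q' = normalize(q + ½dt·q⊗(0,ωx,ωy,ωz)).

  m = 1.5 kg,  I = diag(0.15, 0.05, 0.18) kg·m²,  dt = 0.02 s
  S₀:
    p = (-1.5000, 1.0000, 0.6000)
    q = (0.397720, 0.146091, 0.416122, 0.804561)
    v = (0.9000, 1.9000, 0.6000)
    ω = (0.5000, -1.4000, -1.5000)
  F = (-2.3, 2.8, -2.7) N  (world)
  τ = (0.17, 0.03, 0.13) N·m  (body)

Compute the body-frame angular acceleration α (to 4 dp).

precession coupling ω×(Iω) = (0.2730, 0.0225, 0.0700)
(τ − ω×Iω)/I = (-0.6867, 0.1500, 0.3333)

α = (-0.6867, 0.1500, 0.3333)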